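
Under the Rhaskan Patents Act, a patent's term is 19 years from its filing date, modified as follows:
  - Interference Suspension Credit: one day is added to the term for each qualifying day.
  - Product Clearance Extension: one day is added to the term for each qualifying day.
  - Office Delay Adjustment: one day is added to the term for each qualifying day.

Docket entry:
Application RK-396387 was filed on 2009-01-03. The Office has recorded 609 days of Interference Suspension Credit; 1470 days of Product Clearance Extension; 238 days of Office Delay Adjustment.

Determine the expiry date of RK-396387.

Base term: filing date + 19 years → 3 January 2028.
Interference Suspension Credit: +609 days → 3 September 2029.
Product Clearance Extension: +1470 days → 12 September 2033.
Office Delay Adjustment: +238 days → 8 May 2034.

2034-05-08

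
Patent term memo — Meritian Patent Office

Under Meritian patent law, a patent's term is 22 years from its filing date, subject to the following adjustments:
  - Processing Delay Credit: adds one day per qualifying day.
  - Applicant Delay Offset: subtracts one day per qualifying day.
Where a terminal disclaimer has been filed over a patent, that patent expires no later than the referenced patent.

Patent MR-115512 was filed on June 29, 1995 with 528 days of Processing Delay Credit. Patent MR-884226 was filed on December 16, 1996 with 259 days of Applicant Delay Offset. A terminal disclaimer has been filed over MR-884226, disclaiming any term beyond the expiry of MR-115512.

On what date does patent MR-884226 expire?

April 1, 2018

Natural term of MR-884226:
  Base: filing + 22 years → 16 December 2018.
  Applicant Delay Offset: −259 days → 1 April 2018.
Expiry of referenced patent MR-115512:
  Base: filing + 22 years → 29 June 2017.
  Processing Delay Credit: +528 days → 9 December 2018.
Terminal disclaimer: MR-884226 expires on the earlier of 1 April 2018 and 9 December 2018.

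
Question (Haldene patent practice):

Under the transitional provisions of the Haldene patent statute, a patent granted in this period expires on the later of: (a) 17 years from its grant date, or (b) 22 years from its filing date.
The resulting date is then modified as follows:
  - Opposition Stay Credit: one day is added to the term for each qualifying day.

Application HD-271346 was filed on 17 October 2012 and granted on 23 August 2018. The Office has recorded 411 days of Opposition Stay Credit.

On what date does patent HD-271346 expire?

2036-10-07

(a) grant + 17 years → 23 August 2035.
(b) filing + 22 years → 17 October 2034.
Later of the two: 23 August 2035.
Opposition Stay Credit: +411 days → 7 October 2036.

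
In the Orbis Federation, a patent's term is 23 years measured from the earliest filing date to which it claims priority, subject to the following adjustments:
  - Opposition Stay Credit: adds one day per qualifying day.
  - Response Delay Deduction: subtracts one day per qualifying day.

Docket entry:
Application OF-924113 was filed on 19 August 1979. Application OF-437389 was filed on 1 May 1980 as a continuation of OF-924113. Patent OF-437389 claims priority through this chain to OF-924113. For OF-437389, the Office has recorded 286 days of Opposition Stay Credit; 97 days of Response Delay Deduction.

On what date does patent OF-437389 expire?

2003-02-24

Earliest priority filing: 19 August 1979.
Base term: 19 August 1979 + 23 years → 19 August 2002.
Opposition Stay Credit: +286 days → 1 June 2003.
Response Delay Deduction: −97 days → 24 February 2003.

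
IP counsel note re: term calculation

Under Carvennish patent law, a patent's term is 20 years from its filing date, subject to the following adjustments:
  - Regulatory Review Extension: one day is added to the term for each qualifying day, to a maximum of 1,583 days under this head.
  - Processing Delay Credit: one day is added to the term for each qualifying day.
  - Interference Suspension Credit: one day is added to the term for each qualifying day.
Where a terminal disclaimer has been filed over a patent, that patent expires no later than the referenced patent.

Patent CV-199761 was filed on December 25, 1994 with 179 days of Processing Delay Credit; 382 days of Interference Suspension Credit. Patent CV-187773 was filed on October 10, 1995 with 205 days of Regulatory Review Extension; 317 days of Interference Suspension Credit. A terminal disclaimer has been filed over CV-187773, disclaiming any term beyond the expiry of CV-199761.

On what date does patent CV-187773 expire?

Natural term of CV-187773:
  Base: filing + 20 years → 10 October 2015.
  Regulatory Review Extension: 205 days (within the 1583-day cap) → +205 days → 2 May 2016.
  Interference Suspension Credit: +317 days → 15 March 2017.
Expiry of referenced patent CV-199761:
  Base: filing + 20 years → 25 December 2014.
  Processing Delay Credit: +179 days → 22 June 2015.
  Interference Suspension Credit: +382 days → 8 July 2016.
Terminal disclaimer: CV-187773 expires on the earlier of 15 March 2017 and 8 July 2016.

July 8, 2016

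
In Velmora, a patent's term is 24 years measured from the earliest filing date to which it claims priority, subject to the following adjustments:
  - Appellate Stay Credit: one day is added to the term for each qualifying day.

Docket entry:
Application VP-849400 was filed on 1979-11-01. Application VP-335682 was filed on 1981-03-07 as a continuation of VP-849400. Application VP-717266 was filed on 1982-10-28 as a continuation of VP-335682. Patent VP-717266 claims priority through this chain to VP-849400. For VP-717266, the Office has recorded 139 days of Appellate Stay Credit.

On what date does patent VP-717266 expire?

Earliest priority filing: 1 November 1979.
Base term: 1 November 1979 + 24 years → 1 November 2003.
Appellate Stay Credit: +139 days → 19 March 2004.

2004-03-19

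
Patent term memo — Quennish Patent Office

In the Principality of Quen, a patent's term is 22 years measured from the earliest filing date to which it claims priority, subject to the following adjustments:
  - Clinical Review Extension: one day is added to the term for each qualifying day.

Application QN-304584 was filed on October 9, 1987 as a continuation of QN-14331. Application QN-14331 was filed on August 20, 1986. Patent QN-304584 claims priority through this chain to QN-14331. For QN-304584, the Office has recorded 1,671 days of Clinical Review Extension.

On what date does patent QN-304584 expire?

2013-03-18

Earliest priority filing: 20 August 1986.
Base term: 20 August 1986 + 22 years → 20 August 2008.
Clinical Review Extension: +1671 days → 18 March 2013.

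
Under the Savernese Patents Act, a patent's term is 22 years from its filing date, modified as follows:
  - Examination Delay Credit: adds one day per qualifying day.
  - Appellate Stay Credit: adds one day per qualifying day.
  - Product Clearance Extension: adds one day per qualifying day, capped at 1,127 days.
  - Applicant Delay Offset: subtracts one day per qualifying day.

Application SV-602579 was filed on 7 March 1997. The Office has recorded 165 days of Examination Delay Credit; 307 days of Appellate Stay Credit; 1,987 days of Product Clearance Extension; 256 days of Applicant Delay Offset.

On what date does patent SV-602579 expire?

Base term: filing date + 22 years → 7 March 2019.
Examination Delay Credit: +165 days → 19 August 2019.
Appellate Stay Credit: +307 days → 21 June 2020.
Product Clearance Extension: 1987 days claimed exceeds the 1127-day cap, so +1127 days → 23 July 2023.
Applicant Delay Offset: −256 days → 9 November 2022.

November 9, 2022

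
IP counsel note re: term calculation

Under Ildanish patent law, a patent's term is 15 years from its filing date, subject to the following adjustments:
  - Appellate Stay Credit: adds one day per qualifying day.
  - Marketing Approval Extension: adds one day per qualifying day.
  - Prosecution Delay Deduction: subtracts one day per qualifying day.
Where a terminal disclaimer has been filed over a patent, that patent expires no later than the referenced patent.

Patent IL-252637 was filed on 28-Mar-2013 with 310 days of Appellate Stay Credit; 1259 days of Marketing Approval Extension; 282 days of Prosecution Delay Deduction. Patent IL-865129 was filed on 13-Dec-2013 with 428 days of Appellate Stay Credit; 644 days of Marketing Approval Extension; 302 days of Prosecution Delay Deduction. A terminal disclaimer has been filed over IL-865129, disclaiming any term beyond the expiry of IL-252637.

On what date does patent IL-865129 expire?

January 22, 2031

Natural term of IL-865129:
  Base: filing + 15 years → 13 December 2028.
  Appellate Stay Credit: +428 days → 14 February 2030.
  Marketing Approval Extension: +644 days → 20 November 2031.
  Prosecution Delay Deduction: −302 days → 22 January 2031.
Expiry of referenced patent IL-252637:
  Base: filing + 15 years → 28 March 2028.
  Appellate Stay Credit: +310 days → 1 February 2029.
  Marketing Approval Extension: +1259 days → 14 July 2032.
  Prosecution Delay Deduction: −282 days → 6 October 2031.
Terminal disclaimer: IL-865129 expires on the earlier of 22 January 2031 and 6 October 2031.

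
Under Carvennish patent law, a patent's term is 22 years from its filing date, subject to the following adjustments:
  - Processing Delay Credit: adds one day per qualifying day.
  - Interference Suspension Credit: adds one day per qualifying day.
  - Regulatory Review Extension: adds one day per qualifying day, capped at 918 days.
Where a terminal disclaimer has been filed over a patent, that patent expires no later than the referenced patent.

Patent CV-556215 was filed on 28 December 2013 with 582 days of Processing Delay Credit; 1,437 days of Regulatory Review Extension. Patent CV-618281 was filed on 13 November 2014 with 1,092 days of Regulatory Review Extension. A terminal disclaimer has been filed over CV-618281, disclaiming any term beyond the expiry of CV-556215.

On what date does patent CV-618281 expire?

May 20, 2039

Natural term of CV-618281:
  Base: filing + 22 years → 13 November 2036.
  Regulatory Review Extension: 1092 days claimed exceeds the 918-day cap, so +918 days → 20 May 2039.
Expiry of referenced patent CV-556215:
  Base: filing + 22 years → 28 December 2035.
  Processing Delay Credit: +582 days → 1 August 2037.
  Regulatory Review Extension: 1437 days claimed exceeds the 918-day cap, so +918 days → 5 February 2040.
Terminal disclaimer: CV-618281 expires on the earlier of 20 May 2039 and 5 February 2040.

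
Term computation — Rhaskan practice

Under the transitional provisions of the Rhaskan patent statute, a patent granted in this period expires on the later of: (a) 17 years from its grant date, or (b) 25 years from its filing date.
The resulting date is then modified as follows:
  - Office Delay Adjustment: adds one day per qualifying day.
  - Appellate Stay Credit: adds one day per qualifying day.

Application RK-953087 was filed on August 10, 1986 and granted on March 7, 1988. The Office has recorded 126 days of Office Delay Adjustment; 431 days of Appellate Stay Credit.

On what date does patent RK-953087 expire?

February 17, 2013

(a) grant + 17 years → 7 March 2005.
(b) filing + 25 years → 10 August 2011.
Later of the two: 10 August 2011.
Office Delay Adjustment: +126 days → 14 December 2011.
Appellate Stay Credit: +431 days → 17 February 2013.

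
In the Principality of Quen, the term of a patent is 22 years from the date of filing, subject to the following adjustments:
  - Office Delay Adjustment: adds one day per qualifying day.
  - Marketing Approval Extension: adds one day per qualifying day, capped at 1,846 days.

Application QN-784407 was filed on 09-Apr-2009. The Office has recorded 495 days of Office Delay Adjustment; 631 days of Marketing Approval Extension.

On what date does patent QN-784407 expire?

May 9, 2034

Base term: filing date + 22 years → 9 April 2031.
Office Delay Adjustment: +495 days → 16 August 2032.
Marketing Approval Extension: 631 days (within the 1846-day cap) → +631 days → 9 May 2034.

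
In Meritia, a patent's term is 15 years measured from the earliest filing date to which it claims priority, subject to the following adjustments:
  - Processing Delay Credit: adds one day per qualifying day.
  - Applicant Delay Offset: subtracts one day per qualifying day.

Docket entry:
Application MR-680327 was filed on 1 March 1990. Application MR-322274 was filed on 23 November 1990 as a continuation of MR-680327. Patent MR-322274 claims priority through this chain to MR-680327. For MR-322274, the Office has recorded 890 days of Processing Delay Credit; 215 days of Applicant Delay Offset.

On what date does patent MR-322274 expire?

Earliest priority filing: 1 March 1990.
Base term: 1 March 1990 + 15 years → 1 March 2005.
Processing Delay Credit: +890 days → 8 August 2007.
Applicant Delay Offset: −215 days → 5 January 2007.

2007-01-05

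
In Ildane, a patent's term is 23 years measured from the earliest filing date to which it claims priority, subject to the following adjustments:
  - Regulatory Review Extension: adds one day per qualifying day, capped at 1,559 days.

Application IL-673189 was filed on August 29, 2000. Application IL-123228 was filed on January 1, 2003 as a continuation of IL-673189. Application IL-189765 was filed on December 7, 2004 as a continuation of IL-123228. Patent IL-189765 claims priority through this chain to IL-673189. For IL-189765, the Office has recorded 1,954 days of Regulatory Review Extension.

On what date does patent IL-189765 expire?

December 5, 2027

Earliest priority filing: 29 August 2000.
Base term: 29 August 2000 + 23 years → 29 August 2023.
Regulatory Review Extension: 1954 days claimed exceeds the 1559-day cap, so +1559 days → 5 December 2027.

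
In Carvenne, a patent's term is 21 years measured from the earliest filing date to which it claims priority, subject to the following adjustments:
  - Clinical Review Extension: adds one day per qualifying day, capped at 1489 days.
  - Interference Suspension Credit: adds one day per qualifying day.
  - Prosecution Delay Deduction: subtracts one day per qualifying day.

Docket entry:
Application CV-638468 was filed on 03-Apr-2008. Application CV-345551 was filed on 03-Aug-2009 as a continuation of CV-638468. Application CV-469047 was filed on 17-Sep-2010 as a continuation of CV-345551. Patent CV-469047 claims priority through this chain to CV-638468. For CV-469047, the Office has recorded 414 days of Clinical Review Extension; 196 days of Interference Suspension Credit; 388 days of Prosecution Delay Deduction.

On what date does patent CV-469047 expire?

Earliest priority filing: 3 April 2008.
Base term: 3 April 2008 + 21 years → 3 April 2029.
Clinical Review Extension: 414 days (within the 1489-day cap) → +414 days → 22 May 2030.
Interference Suspension Credit: +196 days → 4 December 2030.
Prosecution Delay Deduction: −388 days → 11 November 2029.

November 11, 2029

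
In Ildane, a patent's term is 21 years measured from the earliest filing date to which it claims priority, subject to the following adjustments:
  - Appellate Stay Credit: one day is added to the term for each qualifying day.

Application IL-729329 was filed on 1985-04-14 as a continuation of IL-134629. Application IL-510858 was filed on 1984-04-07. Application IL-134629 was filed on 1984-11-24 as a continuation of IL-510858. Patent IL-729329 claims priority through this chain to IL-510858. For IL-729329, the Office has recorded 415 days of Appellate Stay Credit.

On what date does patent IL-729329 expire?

May 27, 2006

Earliest priority filing: 7 April 1984.
Base term: 7 April 1984 + 21 years → 7 April 2005.
Appellate Stay Credit: +415 days → 27 May 2006.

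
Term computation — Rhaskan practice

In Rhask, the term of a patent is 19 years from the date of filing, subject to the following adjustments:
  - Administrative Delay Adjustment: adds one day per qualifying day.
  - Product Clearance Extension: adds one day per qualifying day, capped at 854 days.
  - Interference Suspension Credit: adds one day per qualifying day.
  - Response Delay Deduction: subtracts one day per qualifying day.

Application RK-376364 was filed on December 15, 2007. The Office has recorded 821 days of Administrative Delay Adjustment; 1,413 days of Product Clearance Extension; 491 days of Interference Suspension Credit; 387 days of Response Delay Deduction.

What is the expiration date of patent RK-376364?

Base term: filing date + 19 years → 15 December 2026.
Administrative Delay Adjustment: +821 days → 15 March 2029.
Product Clearance Extension: 1413 days claimed exceeds the 854-day cap, so +854 days → 17 July 2031.
Interference Suspension Credit: +491 days → 19 November 2032.
Response Delay Deduction: −387 days → 29 October 2031.

2031-10-29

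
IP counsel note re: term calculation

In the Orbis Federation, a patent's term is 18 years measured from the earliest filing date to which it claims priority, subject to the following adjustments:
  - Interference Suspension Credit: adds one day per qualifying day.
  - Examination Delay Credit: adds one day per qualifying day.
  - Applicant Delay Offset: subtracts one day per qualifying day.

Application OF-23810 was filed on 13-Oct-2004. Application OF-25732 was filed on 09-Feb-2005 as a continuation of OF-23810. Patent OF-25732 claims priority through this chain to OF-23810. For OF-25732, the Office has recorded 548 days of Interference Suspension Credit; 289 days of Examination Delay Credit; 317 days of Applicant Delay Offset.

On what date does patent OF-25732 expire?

2024-03-16

Earliest priority filing: 13 October 2004.
Base term: 13 October 2004 + 18 years → 13 October 2022.
Interference Suspension Credit: +548 days → 13 April 2024.
Examination Delay Credit: +289 days → 27 January 2025.
Applicant Delay Offset: −317 days → 16 March 2024.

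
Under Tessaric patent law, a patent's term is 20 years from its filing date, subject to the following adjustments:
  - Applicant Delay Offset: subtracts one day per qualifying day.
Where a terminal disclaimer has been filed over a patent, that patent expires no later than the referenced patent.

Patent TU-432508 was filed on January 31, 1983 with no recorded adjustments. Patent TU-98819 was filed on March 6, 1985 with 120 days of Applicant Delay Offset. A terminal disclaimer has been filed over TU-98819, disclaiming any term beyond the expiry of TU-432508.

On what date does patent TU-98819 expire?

Natural term of TU-98819:
  Base: filing + 20 years → 6 March 2005.
  Applicant Delay Offset: −120 days → 6 November 2004.
Expiry of referenced patent TU-432508:
  Base: filing + 20 years → 31 January 2003.
Terminal disclaimer: TU-98819 expires on the earlier of 6 November 2004 and 31 January 2003.

January 31, 2003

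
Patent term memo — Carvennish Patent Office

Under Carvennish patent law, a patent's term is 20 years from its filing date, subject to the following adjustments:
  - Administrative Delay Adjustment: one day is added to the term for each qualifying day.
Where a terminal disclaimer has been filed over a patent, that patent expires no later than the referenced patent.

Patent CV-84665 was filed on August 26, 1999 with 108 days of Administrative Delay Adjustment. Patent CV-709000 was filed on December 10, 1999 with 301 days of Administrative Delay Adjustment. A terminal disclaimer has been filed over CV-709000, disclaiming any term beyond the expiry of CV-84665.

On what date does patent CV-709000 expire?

Natural term of CV-709000:
  Base: filing + 20 years → 10 December 2019.
  Administrative Delay Adjustment: +301 days → 6 October 2020.
Expiry of referenced patent CV-84665:
  Base: filing + 20 years → 26 August 2019.
  Administrative Delay Adjustment: +108 days → 12 December 2019.
Terminal disclaimer: CV-709000 expires on the earlier of 6 October 2020 and 12 December 2019.

December 12, 2019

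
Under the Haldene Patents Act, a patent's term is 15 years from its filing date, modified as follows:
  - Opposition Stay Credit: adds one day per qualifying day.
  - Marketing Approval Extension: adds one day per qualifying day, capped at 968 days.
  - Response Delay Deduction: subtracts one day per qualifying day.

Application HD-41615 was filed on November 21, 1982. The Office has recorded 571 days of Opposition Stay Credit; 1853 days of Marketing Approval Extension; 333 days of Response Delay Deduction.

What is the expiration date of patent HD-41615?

Base term: filing date + 15 years → 21 November 1997.
Opposition Stay Credit: +571 days → 15 June 1999.
Marketing Approval Extension: 1853 days claimed exceeds the 968-day cap, so +968 days → 7 February 2002.
Response Delay Deduction: −333 days → 11 March 2001.

2001-03-11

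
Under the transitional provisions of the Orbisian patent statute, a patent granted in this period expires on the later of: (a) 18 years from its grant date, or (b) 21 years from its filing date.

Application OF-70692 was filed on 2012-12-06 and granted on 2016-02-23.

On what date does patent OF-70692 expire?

February 23, 2034

(a) grant + 18 years → 23 February 2034.
(b) filing + 21 years → 6 December 2033.
Later of the two: 23 February 2034.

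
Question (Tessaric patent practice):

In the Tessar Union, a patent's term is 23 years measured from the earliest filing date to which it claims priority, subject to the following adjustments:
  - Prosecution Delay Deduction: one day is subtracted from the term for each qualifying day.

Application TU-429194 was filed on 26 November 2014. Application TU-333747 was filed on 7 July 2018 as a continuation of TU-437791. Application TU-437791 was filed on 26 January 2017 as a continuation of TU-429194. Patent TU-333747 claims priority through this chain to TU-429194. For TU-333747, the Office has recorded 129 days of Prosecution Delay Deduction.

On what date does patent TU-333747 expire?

Earliest priority filing: 26 November 2014.
Base term: 26 November 2014 + 23 years → 26 November 2037.
Prosecution Delay Deduction: −129 days → 20 July 2037.

2037-07-20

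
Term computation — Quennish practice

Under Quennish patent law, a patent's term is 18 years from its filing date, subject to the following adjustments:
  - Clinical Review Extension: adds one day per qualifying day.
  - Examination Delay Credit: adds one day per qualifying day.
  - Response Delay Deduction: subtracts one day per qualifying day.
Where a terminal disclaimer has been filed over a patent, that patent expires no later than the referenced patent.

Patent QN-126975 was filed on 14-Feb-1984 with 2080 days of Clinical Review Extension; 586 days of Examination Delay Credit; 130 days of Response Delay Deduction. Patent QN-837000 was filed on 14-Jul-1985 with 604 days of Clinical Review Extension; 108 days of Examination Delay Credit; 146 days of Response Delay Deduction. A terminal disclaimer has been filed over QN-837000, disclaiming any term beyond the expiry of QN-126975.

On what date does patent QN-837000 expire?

Natural term of QN-837000:
  Base: filing + 18 years → 14 July 2003.
  Clinical Review Extension: +604 days → 9 March 2005.
  Examination Delay Credit: +108 days → 25 June 2005.
  Response Delay Deduction: −146 days → 30 January 2005.
Expiry of referenced patent QN-126975:
  Base: filing + 18 years → 14 February 2002.
  Clinical Review Extension: +2080 days → 26 October 2007.
  Examination Delay Credit: +586 days → 3 June 2009.
  Response Delay Deduction: −130 days → 24 January 2009.
Terminal disclaimer: QN-837000 expires on the earlier of 30 January 2005 and 24 January 2009.

2005-01-30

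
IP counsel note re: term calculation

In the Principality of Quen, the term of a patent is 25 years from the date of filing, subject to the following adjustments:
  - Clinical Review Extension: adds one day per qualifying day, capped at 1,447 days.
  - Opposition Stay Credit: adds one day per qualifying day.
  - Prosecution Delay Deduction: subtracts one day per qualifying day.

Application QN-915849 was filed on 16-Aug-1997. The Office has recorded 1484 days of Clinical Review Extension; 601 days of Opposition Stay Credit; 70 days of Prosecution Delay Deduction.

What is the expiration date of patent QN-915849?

January 15, 2028

Base term: filing date + 25 years → 16 August 2022.
Clinical Review Extension: 1484 days claimed exceeds the 1447-day cap, so +1447 days → 2 August 2026.
Opposition Stay Credit: +601 days → 25 March 2028.
Prosecution Delay Deduction: −70 days → 15 January 2028.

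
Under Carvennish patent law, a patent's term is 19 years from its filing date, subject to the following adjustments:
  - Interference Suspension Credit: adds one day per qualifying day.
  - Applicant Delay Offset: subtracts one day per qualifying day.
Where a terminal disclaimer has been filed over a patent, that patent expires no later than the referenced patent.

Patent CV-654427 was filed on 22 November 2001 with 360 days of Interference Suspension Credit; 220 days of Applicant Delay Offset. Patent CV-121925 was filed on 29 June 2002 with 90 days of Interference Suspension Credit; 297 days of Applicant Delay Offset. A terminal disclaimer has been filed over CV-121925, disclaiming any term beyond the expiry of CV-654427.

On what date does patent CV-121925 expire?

Natural term of CV-121925:
  Base: filing + 19 years → 29 June 2021.
  Interference Suspension Credit: +90 days → 27 September 2021.
  Applicant Delay Offset: −297 days → 4 December 2020.
Expiry of referenced patent CV-654427:
  Base: filing + 19 years → 22 November 2020.
  Interference Suspension Credit: +360 days → 17 November 2021.
  Applicant Delay Offset: −220 days → 11 April 2021.
Terminal disclaimer: CV-121925 expires on the earlier of 4 December 2020 and 11 April 2021.

2020-12-04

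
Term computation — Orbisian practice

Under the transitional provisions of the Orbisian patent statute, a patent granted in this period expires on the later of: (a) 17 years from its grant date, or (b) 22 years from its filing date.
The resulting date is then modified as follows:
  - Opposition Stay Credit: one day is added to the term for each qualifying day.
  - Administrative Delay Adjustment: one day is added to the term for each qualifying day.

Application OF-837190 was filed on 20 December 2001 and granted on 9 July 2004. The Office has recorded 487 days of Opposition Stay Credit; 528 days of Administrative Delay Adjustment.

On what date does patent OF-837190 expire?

2026-09-30

(a) grant + 17 years → 9 July 2021.
(b) filing + 22 years → 20 December 2023.
Later of the two: 20 December 2023.
Opposition Stay Credit: +487 days → 20 April 2025.
Administrative Delay Adjustment: +528 days → 30 September 2026.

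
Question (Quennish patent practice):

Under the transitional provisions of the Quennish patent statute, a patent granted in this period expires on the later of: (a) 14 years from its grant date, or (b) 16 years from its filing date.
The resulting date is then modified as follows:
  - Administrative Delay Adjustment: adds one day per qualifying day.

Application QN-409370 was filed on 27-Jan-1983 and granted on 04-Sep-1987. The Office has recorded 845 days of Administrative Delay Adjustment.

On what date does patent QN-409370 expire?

2003-12-28

(a) grant + 14 years → 4 September 2001.
(b) filing + 16 years → 27 January 1999.
Later of the two: 4 September 2001.
Administrative Delay Adjustment: +845 days → 28 December 2003.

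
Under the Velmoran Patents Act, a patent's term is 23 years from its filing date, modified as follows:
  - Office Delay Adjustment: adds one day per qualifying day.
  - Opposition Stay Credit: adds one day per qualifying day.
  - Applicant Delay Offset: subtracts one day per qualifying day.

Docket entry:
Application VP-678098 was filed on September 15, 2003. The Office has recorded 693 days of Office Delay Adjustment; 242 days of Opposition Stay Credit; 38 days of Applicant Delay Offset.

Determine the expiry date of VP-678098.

Base term: filing date + 23 years → 15 September 2026.
Office Delay Adjustment: +693 days → 8 August 2028.
Opposition Stay Credit: +242 days → 7 April 2029.
Applicant Delay Offset: −38 days → 28 February 2029.

February 28, 2029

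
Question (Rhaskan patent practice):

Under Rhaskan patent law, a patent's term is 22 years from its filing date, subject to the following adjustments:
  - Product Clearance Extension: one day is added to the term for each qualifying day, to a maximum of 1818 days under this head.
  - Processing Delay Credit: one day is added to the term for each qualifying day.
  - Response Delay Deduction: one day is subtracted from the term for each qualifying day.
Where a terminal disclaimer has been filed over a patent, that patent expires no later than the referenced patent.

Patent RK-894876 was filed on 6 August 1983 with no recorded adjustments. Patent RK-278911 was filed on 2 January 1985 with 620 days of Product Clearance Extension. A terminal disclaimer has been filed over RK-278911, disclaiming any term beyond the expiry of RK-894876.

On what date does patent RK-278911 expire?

August 6, 2005

Natural term of RK-278911:
  Base: filing + 22 years → 2 January 2007.
  Product Clearance Extension: 620 days (within the 1818-day cap) → +620 days → 13 September 2008.
Expiry of referenced patent RK-894876:
  Base: filing + 22 years → 6 August 2005.
Terminal disclaimer: RK-278911 expires on the earlier of 13 September 2008 and 6 August 2005.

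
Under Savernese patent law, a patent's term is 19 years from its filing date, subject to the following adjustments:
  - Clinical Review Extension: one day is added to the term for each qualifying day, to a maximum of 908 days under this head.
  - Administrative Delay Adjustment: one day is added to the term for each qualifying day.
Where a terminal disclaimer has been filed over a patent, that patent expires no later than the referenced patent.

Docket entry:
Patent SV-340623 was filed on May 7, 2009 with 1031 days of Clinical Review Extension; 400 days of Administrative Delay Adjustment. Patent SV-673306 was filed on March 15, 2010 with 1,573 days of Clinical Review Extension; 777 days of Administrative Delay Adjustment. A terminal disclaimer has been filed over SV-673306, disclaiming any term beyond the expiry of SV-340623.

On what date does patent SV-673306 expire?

Natural term of SV-673306:
  Base: filing + 19 years → 15 March 2029.
  Clinical Review Extension: 1573 days claimed exceeds the 908-day cap, so +908 days → 9 September 2031.
  Administrative Delay Adjustment: +777 days → 25 October 2033.
Expiry of referenced patent SV-340623:
  Base: filing + 19 years → 7 May 2028.
  Clinical Review Extension: 1031 days claimed exceeds the 908-day cap, so +908 days → 1 November 2030.
  Administrative Delay Adjustment: +400 days → 6 December 2031.
Terminal disclaimer: SV-673306 expires on the earlier of 25 October 2033 and 6 December 2031.

2031-12-06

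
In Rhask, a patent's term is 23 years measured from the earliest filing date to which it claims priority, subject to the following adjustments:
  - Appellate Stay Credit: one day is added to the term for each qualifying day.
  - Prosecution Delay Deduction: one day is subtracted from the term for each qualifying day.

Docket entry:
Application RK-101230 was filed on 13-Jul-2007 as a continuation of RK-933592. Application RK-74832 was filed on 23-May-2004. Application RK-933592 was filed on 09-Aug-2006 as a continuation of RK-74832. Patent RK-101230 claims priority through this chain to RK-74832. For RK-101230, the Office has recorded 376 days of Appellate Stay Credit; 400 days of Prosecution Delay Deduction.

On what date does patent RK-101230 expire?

2027-04-29

Earliest priority filing: 23 May 2004.
Base term: 23 May 2004 + 23 years → 23 May 2027.
Appellate Stay Credit: +376 days → 2 June 2028.
Prosecution Delay Deduction: −400 days → 29 April 2027.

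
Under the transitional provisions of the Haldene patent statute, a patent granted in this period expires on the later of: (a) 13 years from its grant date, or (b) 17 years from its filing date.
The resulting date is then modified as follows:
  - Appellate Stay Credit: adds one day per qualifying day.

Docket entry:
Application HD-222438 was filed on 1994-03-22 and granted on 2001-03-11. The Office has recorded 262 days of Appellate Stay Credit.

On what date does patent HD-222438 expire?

(a) grant + 13 years → 11 March 2014.
(b) filing + 17 years → 22 March 2011.
Later of the two: 11 March 2014.
Appellate Stay Credit: +262 days → 28 November 2014.

November 28, 2014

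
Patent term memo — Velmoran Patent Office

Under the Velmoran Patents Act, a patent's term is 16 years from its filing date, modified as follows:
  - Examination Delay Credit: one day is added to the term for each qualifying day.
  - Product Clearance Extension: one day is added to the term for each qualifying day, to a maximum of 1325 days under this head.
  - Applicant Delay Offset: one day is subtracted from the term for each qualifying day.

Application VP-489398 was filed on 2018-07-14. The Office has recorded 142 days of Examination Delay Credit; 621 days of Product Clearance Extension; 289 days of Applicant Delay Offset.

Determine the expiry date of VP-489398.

October 31, 2035

Base term: filing date + 16 years → 14 July 2034.
Examination Delay Credit: +142 days → 3 December 2034.
Product Clearance Extension: 621 days (within the 1325-day cap) → +621 days → 15 August 2036.
Applicant Delay Offset: −289 days → 31 October 2035.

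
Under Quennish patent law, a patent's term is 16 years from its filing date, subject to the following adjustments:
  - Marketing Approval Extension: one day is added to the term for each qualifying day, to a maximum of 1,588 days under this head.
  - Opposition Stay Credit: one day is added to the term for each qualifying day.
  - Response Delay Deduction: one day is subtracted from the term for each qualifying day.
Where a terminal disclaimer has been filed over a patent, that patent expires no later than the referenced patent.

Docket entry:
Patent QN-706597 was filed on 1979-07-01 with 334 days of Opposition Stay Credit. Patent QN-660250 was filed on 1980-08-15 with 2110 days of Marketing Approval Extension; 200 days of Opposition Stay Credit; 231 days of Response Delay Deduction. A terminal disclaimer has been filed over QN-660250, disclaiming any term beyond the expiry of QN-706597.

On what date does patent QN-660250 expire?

1996-05-30

Natural term of QN-660250:
  Base: filing + 16 years → 15 August 1996.
  Marketing Approval Extension: 2110 days claimed exceeds the 1588-day cap, so +1588 days → 20 December 2000.
  Opposition Stay Credit: +200 days → 8 July 2001.
  Response Delay Deduction: −231 days → 19 November 2000.
Expiry of referenced patent QN-706597:
  Base: filing + 16 years → 1 July 1995.
  Opposition Stay Credit: +334 days → 30 May 1996.
Terminal disclaimer: QN-660250 expires on the earlier of 19 November 2000 and 30 May 1996.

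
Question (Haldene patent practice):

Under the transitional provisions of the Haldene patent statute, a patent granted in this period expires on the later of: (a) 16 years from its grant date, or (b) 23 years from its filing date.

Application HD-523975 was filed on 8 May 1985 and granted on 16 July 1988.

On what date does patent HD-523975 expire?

May 8, 2008

(a) grant + 16 years → 16 July 2004.
(b) filing + 23 years → 8 May 2008.
Later of the two: 8 May 2008.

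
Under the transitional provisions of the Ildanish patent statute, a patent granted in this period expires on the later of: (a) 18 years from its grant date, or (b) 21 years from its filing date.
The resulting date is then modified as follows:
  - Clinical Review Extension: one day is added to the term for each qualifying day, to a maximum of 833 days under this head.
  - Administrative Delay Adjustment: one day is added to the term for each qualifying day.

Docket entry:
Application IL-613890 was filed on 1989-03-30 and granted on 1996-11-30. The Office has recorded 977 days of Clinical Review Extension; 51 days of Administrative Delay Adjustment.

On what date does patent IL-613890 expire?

2017-05-02

(a) grant + 18 years → 30 November 2014.
(b) filing + 21 years → 30 March 2010.
Later of the two: 30 November 2014.
Clinical Review Extension: 977 days claimed exceeds the 833-day cap, so +833 days → 12 March 2017.
Administrative Delay Adjustment: +51 days → 2 May 2017.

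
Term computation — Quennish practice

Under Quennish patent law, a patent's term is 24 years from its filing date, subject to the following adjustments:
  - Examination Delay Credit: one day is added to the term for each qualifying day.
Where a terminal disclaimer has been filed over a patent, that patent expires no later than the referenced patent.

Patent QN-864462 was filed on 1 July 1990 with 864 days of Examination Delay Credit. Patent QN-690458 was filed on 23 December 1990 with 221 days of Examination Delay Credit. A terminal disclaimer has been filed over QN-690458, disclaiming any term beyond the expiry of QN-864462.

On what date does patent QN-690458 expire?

August 1, 2015

Natural term of QN-690458:
  Base: filing + 24 years → 23 December 2014.
  Examination Delay Credit: +221 days → 1 August 2015.
Expiry of referenced patent QN-864462:
  Base: filing + 24 years → 1 July 2014.
  Examination Delay Credit: +864 days → 11 November 2016.
Terminal disclaimer: QN-690458 expires on the earlier of 1 August 2015 and 11 November 2016.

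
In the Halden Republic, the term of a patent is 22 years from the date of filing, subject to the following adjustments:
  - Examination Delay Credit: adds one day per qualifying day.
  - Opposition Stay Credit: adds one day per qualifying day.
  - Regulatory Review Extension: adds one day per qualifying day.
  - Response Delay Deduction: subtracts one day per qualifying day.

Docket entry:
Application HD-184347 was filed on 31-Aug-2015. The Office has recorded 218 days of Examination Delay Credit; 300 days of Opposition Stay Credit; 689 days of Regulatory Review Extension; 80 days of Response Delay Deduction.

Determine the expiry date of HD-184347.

October 1, 2040

Base term: filing date + 22 years → 31 August 2037.
Examination Delay Credit: +218 days → 6 April 2038.
Opposition Stay Credit: +300 days → 31 January 2039.
Regulatory Review Extension: +689 days → 20 December 2040.
Response Delay Deduction: −80 days → 1 October 2040.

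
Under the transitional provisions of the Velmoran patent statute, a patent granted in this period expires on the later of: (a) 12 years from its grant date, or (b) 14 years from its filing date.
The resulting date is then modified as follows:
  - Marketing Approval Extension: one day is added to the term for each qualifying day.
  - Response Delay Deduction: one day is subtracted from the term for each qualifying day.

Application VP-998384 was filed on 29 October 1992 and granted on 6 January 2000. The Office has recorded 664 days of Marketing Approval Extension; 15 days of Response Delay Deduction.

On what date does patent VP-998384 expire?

2013-10-16

(a) grant + 12 years → 6 January 2012.
(b) filing + 14 years → 29 October 2006.
Later of the two: 6 January 2012.
Marketing Approval Extension: +664 days → 31 October 2013.
Response Delay Deduction: −15 days → 16 October 2013.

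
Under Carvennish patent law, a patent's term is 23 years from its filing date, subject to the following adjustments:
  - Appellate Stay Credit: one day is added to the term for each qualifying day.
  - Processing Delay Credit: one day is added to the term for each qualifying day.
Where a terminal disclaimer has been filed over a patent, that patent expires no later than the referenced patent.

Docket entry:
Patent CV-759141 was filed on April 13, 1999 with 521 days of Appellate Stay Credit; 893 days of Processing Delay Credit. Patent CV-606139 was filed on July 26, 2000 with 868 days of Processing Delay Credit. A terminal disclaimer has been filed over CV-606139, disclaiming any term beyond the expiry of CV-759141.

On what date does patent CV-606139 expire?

December 10, 2025

Natural term of CV-606139:
  Base: filing + 23 years → 26 July 2023.
  Processing Delay Credit: +868 days → 10 December 2025.
Expiry of referenced patent CV-759141:
  Base: filing + 23 years → 13 April 2022.
  Appellate Stay Credit: +521 days → 16 September 2023.
  Processing Delay Credit: +893 days → 25 February 2026.
Terminal disclaimer: CV-606139 expires on the earlier of 10 December 2025 and 25 February 2026.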